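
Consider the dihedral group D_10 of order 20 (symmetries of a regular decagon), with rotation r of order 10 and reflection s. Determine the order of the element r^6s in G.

2

Computing powers of r^6s: the smallest k with (r^6s)^k = e is k = 2.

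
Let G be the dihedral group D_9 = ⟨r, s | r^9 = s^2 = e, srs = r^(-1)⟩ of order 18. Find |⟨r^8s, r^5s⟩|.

|⟨r^8s⟩| = 2 and |⟨r^5s⟩| = 2, so |H| is a multiple of lcm(2, 2) = 2 and divides |G| = 18.
Closing under the operation: H = {e, r^3, r^6, r^2s, r^5s, r^8s}, so |H| = 6.

6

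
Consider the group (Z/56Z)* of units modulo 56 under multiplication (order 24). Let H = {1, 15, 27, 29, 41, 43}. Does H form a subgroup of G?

Closure fails: 41 · 15 = 55 ∉ H. So H is not a subgroup.

No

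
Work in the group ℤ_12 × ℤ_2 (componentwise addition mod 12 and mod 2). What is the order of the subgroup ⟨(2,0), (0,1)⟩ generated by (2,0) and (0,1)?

|⟨(2,0)⟩| = 6 and |⟨(0,1)⟩| = 2, so |H| is a multiple of lcm(6, 2) = 6 and divides |G| = 24.
Closing under the operation: H = {(0,0), (0,1), (2,0), (2,1), (4,0), (4,1), (6,0), (6,1), (8,0), (8,1), (10,0), (10,1)}, so |H| = 12.

12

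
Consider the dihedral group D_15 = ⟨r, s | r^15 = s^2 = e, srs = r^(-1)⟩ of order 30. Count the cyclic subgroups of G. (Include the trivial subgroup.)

19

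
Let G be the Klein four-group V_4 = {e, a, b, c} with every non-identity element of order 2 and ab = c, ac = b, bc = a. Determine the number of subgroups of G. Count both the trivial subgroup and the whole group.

|G| = 4, so by Lagrange every subgroup order divides 4. Divisors: 1, 2, 4.
Subgroups by order — order 1: 1; order 2: 3; order 4: 1.
Total: 1 + 3 + 1 = 5.

5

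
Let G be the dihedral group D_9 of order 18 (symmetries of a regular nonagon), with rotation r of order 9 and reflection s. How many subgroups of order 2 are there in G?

|G| = 18 and 2 | 18, so subgroups of order 2 are possible by Lagrange.
The subgroups of order 2 are: {e, r^2s}; {e, r^3s}; {e, r^4s}; {e, r^5s}; … (9 in all).
So G has 9 subgroups of order 2.

9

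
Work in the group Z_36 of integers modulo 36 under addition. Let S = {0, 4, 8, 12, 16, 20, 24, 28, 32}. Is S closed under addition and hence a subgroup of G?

Yes

|S| = 9 divides |G| = 36, consistent with Lagrange.
S contains the identity, every element's inverse is in S, and S is closed under +: it is a subgroup.
In fact S = ⟨32⟩.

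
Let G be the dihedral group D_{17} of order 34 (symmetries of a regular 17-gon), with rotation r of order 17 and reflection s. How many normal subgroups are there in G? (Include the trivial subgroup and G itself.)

3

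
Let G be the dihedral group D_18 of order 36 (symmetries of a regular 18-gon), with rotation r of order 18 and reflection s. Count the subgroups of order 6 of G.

7

|G| = 36 and 6 | 36, so subgroups of order 6 are possible by Lagrange.
The subgroups of order 6 are: {e, r^6, r^12, r^4s, r^10s, r^16s}; {e, r^6, r^12, r^5s, r^11s, r^17s}; {e, r^6, r^12, s, r^6s, r^12s}; {e, r^6, r^12, rs, r^7s, r^13s}; … (7 in all).
So G has 7 subgroups of order 6.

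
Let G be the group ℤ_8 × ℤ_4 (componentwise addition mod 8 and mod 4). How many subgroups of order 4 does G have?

|G| = 32 and 4 | 32, so subgroups of order 4 are possible by Lagrange.
The subgroups of order 4 are: {(0,0), (0,1), (0,2), (0,3)}; {(0,0), (0,2), (4,0), (4,2)}; {(0,0), (0,2), (4,1), (4,3)}; {(0,0), (2,0), (4,0), (6,0)}; … (7 in all).
So G has 7 subgroups of order 4.

7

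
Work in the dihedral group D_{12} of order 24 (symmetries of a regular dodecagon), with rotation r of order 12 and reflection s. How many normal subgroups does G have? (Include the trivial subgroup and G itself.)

G has 34 subgroups. Checking conjugation-invariance by order — order 1: 1/1 normal; order 2: 1/13 normal; order 3: 1/1 normal; order 4: 1/7 normal; order 6: 1/5 normal; order 8: 0/3 normal; order 12: 3/3 normal; order 24: 1/1 normal.
Total normal subgroups: 9.

9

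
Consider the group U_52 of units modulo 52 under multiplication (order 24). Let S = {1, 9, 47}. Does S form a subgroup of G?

No

9 ∈ S but its inverse 29 ∉ S, so S is not a subgroup.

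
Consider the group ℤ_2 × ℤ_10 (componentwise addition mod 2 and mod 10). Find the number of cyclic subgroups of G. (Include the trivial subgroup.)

Group the elements of G by the cyclic subgroup they generate; each cyclic subgroup of order d accounts for φ(d) elements.
Cyclic subgroups by order — order 1: 1; order 2: 3; order 5: 1; order 10: 3.
Total: 8.

8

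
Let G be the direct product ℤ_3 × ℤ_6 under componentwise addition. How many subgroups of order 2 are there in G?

|G| = 18 and 2 | 18, so subgroups of order 2 are possible by Lagrange.
The subgroups of order 2 are: {(0,0), (0,3)}.
So G has 1 subgroup of order 2.

1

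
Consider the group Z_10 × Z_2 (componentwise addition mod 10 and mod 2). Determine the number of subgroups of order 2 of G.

3

|G| = 20 and 2 | 20, so subgroups of order 2 are possible by Lagrange.
The subgroups of order 2 are: {(0,0), (0,1)}; {(0,0), (5,0)}; {(0,0), (5,1)}.
So G has 3 subgroups of order 2.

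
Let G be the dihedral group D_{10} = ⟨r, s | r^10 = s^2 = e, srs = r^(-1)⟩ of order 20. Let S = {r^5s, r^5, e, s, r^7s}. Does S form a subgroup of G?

No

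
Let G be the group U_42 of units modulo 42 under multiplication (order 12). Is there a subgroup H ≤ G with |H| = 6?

6 | 12. A subgroup of order 6 is {1, 11, 23, 25, 29, 37}.

Yes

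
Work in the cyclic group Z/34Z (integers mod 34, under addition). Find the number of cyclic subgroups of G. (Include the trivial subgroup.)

4

A cyclic subgroup of order d is generated by each of its φ(d) elements of order d, so the cyclic subgroups of order d number (#elements of order d)/φ(d).
Cyclic subgroups by order — order 1: 1; order 2: 1; order 17: 1; order 34: 1.
Total: 4.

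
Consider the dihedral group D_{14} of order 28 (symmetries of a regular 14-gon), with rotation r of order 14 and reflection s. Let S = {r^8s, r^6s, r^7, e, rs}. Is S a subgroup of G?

No

|S| = 5 does not divide |G| = 28, so by Lagrange S is not a subgroup.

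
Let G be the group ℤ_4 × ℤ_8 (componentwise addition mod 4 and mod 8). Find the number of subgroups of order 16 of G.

3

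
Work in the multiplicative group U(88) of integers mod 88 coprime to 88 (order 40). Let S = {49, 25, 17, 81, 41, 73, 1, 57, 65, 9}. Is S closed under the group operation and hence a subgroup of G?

|S| = 10 divides |G| = 40, consistent with Lagrange.
S contains the identity, every element's inverse is in S, and S is closed under ·: it is a subgroup.
In fact S = ⟨73⟩.

Yes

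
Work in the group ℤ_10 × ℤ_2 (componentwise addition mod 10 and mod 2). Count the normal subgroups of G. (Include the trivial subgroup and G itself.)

G is abelian, so every subgroup is normal.
G has 10 subgroups in total, hence 10 normal subgroups.

10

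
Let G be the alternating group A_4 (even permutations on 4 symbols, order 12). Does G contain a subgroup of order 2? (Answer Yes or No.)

Yes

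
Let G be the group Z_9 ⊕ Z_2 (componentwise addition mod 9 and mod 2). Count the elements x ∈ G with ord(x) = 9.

6

An element (a,b) has order lcm(ord(a), ord(b)); count pairs with lcm equal to 9.
Enumerating gives 6 such elements.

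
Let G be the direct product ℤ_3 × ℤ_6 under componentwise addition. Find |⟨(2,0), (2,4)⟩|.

9

|⟨(2,0)⟩| = 3 and |⟨(2,4)⟩| = 3, so |H| is a multiple of lcm(3, 3) = 3 and divides |G| = 18.
Closing under the operation: H = {(0,0), (0,2), (0,4), (1,0), (1,2), (1,4), (2,0), (2,2), (2,4)}, so |H| = 9.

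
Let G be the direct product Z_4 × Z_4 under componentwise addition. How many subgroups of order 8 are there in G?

3

|G| = 16 and 8 | 16, so subgroups of order 8 are possible by Lagrange.
The subgroups of order 8 are: {(0,0), (0,1), (0,2), (0,3), (2,0), (2,1), (2,2), (2,3)}; {(0,0), (0,2), (1,0), (1,2), (2,0), (2,2), (3,0), (3,2)}; {(0,0), (0,2), (1,1), (1,3), (2,0), (2,2), (3,1), (3,3)}.
So G has 3 subgroups of order 8.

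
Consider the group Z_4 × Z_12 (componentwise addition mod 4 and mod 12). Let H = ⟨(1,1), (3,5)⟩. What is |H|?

|⟨(1,1)⟩| = 12 and |⟨(3,5)⟩| = 12, so |H| is a multiple of lcm(12, 12) = 12 and divides |G| = 48.
Closing under the operation: H = {(0,0), (0,2), (0,4), (0,6), (0,8), (0,10), (1,1), (1,3), (1,5), (1,7), (1,9), (1,11), (2,0), (2,2), (2,4), (2,6), (2,8), (2,10), (3,1), (3,3), (3,5), (3,7), (3,9), (3,11)}, so |H| = 24.

24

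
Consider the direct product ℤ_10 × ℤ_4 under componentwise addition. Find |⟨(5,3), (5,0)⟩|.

|⟨(5,3)⟩| = 4 and |⟨(5,0)⟩| = 2, so |H| is a multiple of lcm(4, 2) = 4 and divides |G| = 40.
Closing under the operation: H = {(0,0), (0,1), (0,2), (0,3), (5,0), (5,1), (5,2), (5,3)}, so |H| = 8.

8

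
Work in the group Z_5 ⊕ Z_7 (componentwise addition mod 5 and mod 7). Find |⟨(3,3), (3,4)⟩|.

|⟨(3,3)⟩| = 35 and |⟨(3,4)⟩| = 35, so |H| is a multiple of lcm(35, 35) = 35 and divides |G| = 35.
Closing {(3,3), (3,4)} under the group operation gives all of G, so |H| = 35.

35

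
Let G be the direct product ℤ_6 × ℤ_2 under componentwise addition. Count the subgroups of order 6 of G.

3

|G| = 12 and 6 | 12, so subgroups of order 6 are possible by Lagrange.
The subgroups of order 6 are: {(0,0), (0,1), (2,0), (2,1), (4,0), (4,1)}; {(0,0), (1,0), (2,0), (3,0), (4,0), (5,0)}; {(0,0), (1,1), (2,0), (3,1), (4,0), (5,1)}.
So G has 3 subgroups of order 6.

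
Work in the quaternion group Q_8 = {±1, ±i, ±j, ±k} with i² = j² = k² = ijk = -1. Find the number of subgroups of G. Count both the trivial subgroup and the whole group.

6

|G| = 8, so by Lagrange every subgroup order divides 8. Divisors: 1, 2, 4, 8.
Subgroups by order — order 1: 1; order 2: 1; order 4: 3; order 8: 1.
Total: 1 + 1 + 3 + 1 = 6.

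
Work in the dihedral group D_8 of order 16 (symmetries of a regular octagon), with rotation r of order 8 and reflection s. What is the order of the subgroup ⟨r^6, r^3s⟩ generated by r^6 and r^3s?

|⟨r^6⟩| = 4 and |⟨r^3s⟩| = 2, so |H| is a multiple of lcm(4, 2) = 4 and divides |G| = 16.
Closing under the operation: H = {e, r^2, r^4, r^6, rs, r^3s, r^5s, r^7s}, so |H| = 8.

8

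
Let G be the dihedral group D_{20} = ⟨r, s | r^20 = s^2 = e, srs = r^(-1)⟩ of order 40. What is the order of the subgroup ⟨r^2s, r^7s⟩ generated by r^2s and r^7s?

8

|⟨r^2s⟩| = 2 and |⟨r^7s⟩| = 2, so |H| is a multiple of lcm(2, 2) = 2 and divides |G| = 40.
Closing under the operation: H = {e, r^5, r^10, r^15, r^2s, r^7s, r^12s, r^17s}, so |H| = 8.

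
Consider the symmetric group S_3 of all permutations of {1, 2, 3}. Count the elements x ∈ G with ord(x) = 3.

The elements of order 3 are: (1 2 3), (1 3 2).
That's 2.

2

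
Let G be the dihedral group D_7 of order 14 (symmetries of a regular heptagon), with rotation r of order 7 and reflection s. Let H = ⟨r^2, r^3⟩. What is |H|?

7

|⟨r^2⟩| = 7 and |⟨r^3⟩| = 7, so |H| is a multiple of lcm(7, 7) = 7 and divides |G| = 14.
Closing under the operation: H = {e, r, r^2, r^3, r^4, r^5, r^6}, so |H| = 7.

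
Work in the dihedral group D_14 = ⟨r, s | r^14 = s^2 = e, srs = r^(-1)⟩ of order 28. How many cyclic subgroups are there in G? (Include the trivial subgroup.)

18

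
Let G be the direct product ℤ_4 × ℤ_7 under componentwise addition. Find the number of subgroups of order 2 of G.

1

|G| = 28 and 2 | 28, so subgroups of order 2 are possible by Lagrange.
The subgroups of order 2 are: {(0,0), (2,0)}.
So G has 1 subgroup of order 2.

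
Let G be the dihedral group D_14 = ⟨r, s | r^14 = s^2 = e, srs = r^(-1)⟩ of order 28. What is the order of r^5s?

Computing powers of r^5s: the smallest k with (r^5s)^k = e is k = 2.

2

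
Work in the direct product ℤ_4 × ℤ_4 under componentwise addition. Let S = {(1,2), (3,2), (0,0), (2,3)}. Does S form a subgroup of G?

No

(2,3) ∈ S but its inverse (2,1) ∉ S, so S is not a subgroup.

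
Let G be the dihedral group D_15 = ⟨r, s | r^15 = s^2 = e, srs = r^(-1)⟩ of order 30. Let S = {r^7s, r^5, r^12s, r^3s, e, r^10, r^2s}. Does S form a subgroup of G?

No

|S| = 7 does not divide |G| = 30, so by Lagrange S is not a subgroup.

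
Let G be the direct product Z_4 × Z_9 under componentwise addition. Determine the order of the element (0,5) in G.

The order of (0,5) in Z_4 × Z_9 is lcm(ord(0) in Z_4, ord(5) in Z_9).
ord(0) = 1 and ord(5) = 9, so |⟨(0,5)⟩| = lcm(1, 9) = 9.

9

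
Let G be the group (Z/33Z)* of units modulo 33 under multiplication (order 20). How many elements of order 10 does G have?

12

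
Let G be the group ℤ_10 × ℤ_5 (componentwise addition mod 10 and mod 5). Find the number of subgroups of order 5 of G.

6

|G| = 50 and 5 | 50, so subgroups of order 5 are possible by Lagrange.
The subgroups of order 5 are: {(0,0), (0,1), (0,2), (0,3), (0,4)}; {(0,0), (2,0), (4,0), (6,0), (8,0)}; {(0,0), (2,1), (4,2), (6,3), (8,4)}; {(0,0), (2,2), (4,4), (6,1), (8,3)}; … (6 in all).
So G has 6 subgroups of order 5.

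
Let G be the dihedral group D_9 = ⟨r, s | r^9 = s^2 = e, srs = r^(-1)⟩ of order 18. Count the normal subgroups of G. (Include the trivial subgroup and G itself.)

4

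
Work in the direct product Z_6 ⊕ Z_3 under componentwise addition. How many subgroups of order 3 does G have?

4

|G| = 18 and 3 | 18, so subgroups of order 3 are possible by Lagrange.
The subgroups of order 3 are: {(0,0), (0,1), (0,2)}; {(0,0), (2,0), (4,0)}; {(0,0), (2,1), (4,2)}; {(0,0), (2,2), (4,1)}.
So G has 4 subgroups of order 3.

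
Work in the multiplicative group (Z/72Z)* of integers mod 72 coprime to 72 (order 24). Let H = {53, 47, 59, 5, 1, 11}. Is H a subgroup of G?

5 ∈ H but its inverse 29 ∉ H, so H is not a subgroup.

No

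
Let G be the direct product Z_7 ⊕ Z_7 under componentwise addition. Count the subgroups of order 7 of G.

8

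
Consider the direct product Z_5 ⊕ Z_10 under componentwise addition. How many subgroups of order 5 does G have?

|G| = 50 and 5 | 50, so subgroups of order 5 are possible by Lagrange.
The subgroups of order 5 are: {(0,0), (0,2), (0,4), (0,6), (0,8)}; {(0,0), (1,0), (2,0), (3,0), (4,0)}; {(0,0), (1,2), (2,4), (3,6), (4,8)}; {(0,0), (1,4), (2,8), (3,2), (4,6)}; … (6 in all).
So G has 6 subgroups of order 5.

6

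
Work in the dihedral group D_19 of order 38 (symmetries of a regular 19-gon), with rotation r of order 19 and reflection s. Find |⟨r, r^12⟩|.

|⟨r⟩| = 19 and |⟨r^12⟩| = 19, so |H| is a multiple of lcm(19, 19) = 19 and divides |G| = 38.
Closing under the operation: H = {e, r, r^2, r^3, r^4, r^5, r^6, r^7, r^8, r^9, r^10, r^11, r^12, r^13, r^14, r^15, r^16, r^17, r^18}, so |H| = 19.

19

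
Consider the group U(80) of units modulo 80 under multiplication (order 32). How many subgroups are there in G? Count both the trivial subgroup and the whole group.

|G| = 32, so by Lagrange every subgroup order divides 32. Divisors: 1, 2, 4, 8, 16, 32.
Subgroups by order — order 1: 1; order 2: 7; order 4: 19; order 8: 19; order 16: 7; order 32: 1.
Total: 1 + 7 + 19 + 19 + 7 + 1 = 54.

54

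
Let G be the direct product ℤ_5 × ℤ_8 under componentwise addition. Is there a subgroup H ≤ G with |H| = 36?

No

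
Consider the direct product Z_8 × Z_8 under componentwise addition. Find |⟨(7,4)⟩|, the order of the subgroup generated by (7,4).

The order of (7,4) in Z_8 × Z_8 is lcm(ord(7) in Z_8, ord(4) in Z_8).
ord(7) = 8 and ord(4) = 2, so |⟨(7,4)⟩| = lcm(8, 2) = 8.

8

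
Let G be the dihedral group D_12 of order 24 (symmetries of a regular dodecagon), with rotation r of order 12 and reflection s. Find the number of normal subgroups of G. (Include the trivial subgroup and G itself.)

G has 34 subgroups. Checking conjugation-invariance by order — order 1: 1/1 normal; order 2: 1/13 normal; order 3: 1/1 normal; order 4: 1/7 normal; order 6: 1/5 normal; order 8: 0/3 normal; order 12: 3/3 normal; order 24: 1/1 normal.
Total normal subgroups: 9.

9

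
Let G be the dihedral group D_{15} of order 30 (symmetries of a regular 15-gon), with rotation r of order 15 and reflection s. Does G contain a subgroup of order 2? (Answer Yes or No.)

Yes

2 | 30. A subgroup of order 2 is {e, r^10s}.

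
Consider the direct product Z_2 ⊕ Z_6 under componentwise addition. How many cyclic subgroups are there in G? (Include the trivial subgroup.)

Each element a generates a cyclic subgroup ⟨a⟩; distinct elements may generate the same one (a cyclic group of order d has φ(d) generators).
Cyclic subgroups by order — order 1: 1; order 2: 3; order 3: 1; order 6: 3.
Total: 8.

8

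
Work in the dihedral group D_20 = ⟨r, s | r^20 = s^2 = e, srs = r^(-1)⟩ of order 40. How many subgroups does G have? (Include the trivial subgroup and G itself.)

|G| = 40, so by Lagrange every subgroup order divides 40. Divisors: 1, 2, 4, 5, 8, 10, 20, 40.
Subgroups by order — order 1: 1; order 2: 21; order 4: 11; order 5: 1; order 8: 5; order 10: 5; order 20: 3; order 40: 1.
Total: 1 + 21 + 11 + 1 + 5 + 5 + 3 + 1 = 48.

48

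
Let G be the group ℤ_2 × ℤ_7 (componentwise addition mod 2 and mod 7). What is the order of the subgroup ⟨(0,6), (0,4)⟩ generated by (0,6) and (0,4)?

7

|⟨(0,6)⟩| = 7 and |⟨(0,4)⟩| = 7, so |H| is a multiple of lcm(7, 7) = 7 and divides |G| = 14.
Closing under the operation: H = {(0,0), (0,1), (0,2), (0,3), (0,4), (0,5), (0,6)}, so |H| = 7.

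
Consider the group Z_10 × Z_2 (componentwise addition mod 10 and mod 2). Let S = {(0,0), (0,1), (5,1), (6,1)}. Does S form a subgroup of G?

(6,1) ∈ S but its inverse (4,1) ∉ S, so S is not a subgroup.

No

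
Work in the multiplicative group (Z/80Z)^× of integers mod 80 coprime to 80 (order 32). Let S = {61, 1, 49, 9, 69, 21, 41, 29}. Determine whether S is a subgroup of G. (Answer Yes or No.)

|S| = 8 divides |G| = 32, consistent with Lagrange.
S contains the identity, every element's inverse is in S, and S is closed under ·: it is a subgroup.

Yes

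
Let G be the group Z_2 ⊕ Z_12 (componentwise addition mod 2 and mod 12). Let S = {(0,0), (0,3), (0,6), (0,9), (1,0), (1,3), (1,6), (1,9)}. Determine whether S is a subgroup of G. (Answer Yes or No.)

Yes

|S| = 8 divides |G| = 24, consistent with Lagrange.
S contains the identity, every element's inverse is in S, and S is closed under +: it is a subgroup.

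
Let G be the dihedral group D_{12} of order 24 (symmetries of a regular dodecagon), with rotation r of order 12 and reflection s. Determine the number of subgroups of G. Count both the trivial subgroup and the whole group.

34

|G| = 24, so by Lagrange every subgroup order divides 24. Divisors: 1, 2, 3, 4, 6, 8, 12, 24.
Subgroups by order — order 1: 1; order 2: 13; order 3: 1; order 4: 7; order 6: 5; order 8: 3; order 12: 3; order 24: 1.
Total: 1 + 13 + 1 + 7 + 5 + 3 + 3 + 1 = 34.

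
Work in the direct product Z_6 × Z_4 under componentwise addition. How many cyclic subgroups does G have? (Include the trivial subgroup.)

Group the elements of G by the cyclic subgroup they generate; each cyclic subgroup of order d accounts for φ(d) elements.
Cyclic subgroups by order — order 1: 1; order 2: 3; order 3: 1; order 4: 2; order 6: 3; order 12: 2.
Total: 12.

12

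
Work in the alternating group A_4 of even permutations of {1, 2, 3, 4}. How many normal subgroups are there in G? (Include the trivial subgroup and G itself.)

3

G has 10 subgroups. Checking conjugation-invariance by order — order 1: 1/1 normal; order 2: 0/3 normal; order 3: 0/4 normal; order 4: 1/1 normal; order 12: 1/1 normal.
Total normal subgroups: 3.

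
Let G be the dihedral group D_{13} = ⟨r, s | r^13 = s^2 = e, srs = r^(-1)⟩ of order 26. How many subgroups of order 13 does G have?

|G| = 26 and 13 | 26, so subgroups of order 13 are possible by Lagrange.
The subgroups of order 13 are: {e, r, r^2, r^3, r^4, r^5, r^6, r^7, r^8, r^9, r^10, r^11, r^12}.
So G has 1 subgroup of order 13.

1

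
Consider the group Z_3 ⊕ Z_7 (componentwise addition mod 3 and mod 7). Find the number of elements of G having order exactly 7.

An element (a,b) has order lcm(ord(a), ord(b)); count pairs with lcm equal to 7.
Enumerating gives 6 such elements.

6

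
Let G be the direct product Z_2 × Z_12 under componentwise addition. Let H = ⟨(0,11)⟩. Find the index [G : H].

2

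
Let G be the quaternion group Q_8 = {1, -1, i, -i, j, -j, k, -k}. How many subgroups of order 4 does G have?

|G| = 8 and 4 | 8, so subgroups of order 4 are possible by Lagrange.
The subgroups of order 4 are: {1, -1, i, -i}; {1, -1, j, -j}; {1, -1, k, -k}.
So G has 3 subgroups of order 4.

3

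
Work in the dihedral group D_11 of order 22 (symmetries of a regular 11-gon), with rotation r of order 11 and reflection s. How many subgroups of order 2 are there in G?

11

|G| = 22 and 2 | 22, so subgroups of order 2 are possible by Lagrange.
The subgroups of order 2 are: {e, r^10s}; {e, r^2s}; {e, r^3s}; {e, r^4s}; … (11 in all).
So G has 11 subgroups of order 2.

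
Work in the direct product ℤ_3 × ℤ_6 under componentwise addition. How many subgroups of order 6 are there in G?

4

|G| = 18 and 6 | 18, so subgroups of order 6 are possible by Lagrange.
The subgroups of order 6 are: {(0,0), (0,1), (0,2), (0,3), (0,4), (0,5)}; {(0,0), (0,3), (1,0), (1,3), (2,0), (2,3)}; {(0,0), (0,3), (1,1), (1,4), (2,2), (2,5)}; {(0,0), (0,3), (1,2), (1,5), (2,1), (2,4)}.
So G has 4 subgroups of order 6.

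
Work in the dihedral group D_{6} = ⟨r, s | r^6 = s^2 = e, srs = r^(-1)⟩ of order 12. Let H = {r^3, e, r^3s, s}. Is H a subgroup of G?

Yes

|H| = 4 divides |G| = 12, consistent with Lagrange.
H contains the identity, every element's inverse is in H, and H is closed under ·: it is a subgroup.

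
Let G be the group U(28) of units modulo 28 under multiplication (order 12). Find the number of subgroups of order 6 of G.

3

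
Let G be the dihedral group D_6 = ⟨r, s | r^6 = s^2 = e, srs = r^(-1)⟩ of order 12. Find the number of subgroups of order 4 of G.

|G| = 12 and 4 | 12, so subgroups of order 4 are possible by Lagrange.
The subgroups of order 4 are: {e, r^3, r^2s, r^5s}; {e, r^3, s, r^3s}; {e, r^3, rs, r^4s}.
So G has 3 subgroups of order 4.

3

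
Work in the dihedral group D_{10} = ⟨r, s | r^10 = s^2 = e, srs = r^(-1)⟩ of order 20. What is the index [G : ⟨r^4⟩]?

4

|⟨r^4⟩| = 5 and |G| = 20.
By Lagrange, [G : H] = |G|/|H| = 20/5 = 4.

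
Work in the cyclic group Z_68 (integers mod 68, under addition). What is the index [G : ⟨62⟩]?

2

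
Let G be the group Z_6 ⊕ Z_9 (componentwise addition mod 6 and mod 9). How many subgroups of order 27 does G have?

1

|G| = 54 and 27 | 54, so subgroups of order 27 are possible by Lagrange.
The subgroups of order 27 are: {(0,0), (0,1), (0,2), (0,3), (0,4), (0,5), (0,6), (0,7), (0,8), (2,0), (2,1), (2,2), (2,3), (2,4), (2,5), (2,6), (2,7), (2,8), (4,0), (4,1), (4,2), (4,3), (4,4), (4,5), (4,6), (4,7), (4,8)}.
So G has 1 subgroup of order 27.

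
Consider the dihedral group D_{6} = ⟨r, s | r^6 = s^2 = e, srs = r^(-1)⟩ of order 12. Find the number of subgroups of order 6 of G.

|G| = 12 and 6 | 12, so subgroups of order 6 are possible by Lagrange.
The subgroups of order 6 are: {e, r, r^2, r^3, r^4, r^5}; {e, r^2, r^4, s, r^2s, r^4s}; {e, r^2, r^4, rs, r^3s, r^5s}.
So G has 3 subgroups of order 6.

3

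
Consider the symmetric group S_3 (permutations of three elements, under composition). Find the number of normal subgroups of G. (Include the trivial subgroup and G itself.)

G has 6 subgroups. Checking conjugation-invariance by order — order 1: 1/1 normal; order 2: 0/3 normal; order 3: 1/1 normal; order 6: 1/1 normal.
Total normal subgroups: 3.

3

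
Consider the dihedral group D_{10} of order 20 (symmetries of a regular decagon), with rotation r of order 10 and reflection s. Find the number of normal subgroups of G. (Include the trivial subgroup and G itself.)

7

G has 22 subgroups. Checking conjugation-invariance by order — order 1: 1/1 normal; order 2: 1/11 normal; order 4: 0/5 normal; order 5: 1/1 normal; order 10: 3/3 normal; order 20: 1/1 normal.
Total normal subgroups: 7.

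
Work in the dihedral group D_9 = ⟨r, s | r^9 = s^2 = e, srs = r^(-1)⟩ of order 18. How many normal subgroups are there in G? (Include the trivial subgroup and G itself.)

4

G has 16 subgroups. Checking conjugation-invariance by order — order 1: 1/1 normal; order 2: 0/9 normal; order 3: 1/1 normal; order 6: 0/3 normal; order 9: 1/1 normal; order 18: 1/1 normal.
Total normal subgroups: 4.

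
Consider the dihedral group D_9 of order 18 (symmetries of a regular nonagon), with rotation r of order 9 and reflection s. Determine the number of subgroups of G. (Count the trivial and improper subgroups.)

16

|G| = 18, so by Lagrange every subgroup order divides 18. Divisors: 1, 2, 3, 6, 9, 18.
Subgroups by order — order 1: 1; order 2: 9; order 3: 1; order 6: 3; order 9: 1; order 18: 1.
Total: 1 + 9 + 1 + 3 + 1 + 1 = 16.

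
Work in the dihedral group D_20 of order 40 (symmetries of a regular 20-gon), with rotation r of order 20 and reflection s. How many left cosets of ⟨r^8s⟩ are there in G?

|⟨r^8s⟩| = 2 and |G| = 40.
By Lagrange, [G : H] = |G|/|H| = 40/2 = 20.

20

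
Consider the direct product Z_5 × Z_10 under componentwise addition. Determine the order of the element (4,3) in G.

The order of (4,3) in Z_5 × Z_10 is lcm(ord(4) in Z_5, ord(3) in Z_10).
ord(4) = 5 and ord(3) = 10, so |⟨(4,3)⟩| = lcm(5, 10) = 10.

10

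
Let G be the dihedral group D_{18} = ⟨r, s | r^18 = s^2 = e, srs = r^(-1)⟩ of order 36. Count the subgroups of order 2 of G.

|G| = 36 and 2 | 36, so subgroups of order 2 are possible by Lagrange.
The subgroups of order 2 are: {e, r^10s}; {e, r^11s}; {e, r^12s}; {e, r^13s}; … (19 in all).
So G has 19 subgroups of order 2.

19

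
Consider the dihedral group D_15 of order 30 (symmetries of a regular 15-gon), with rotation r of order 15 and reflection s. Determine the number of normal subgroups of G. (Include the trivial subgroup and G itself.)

5

G has 28 subgroups. Checking conjugation-invariance by order — order 1: 1/1 normal; order 2: 0/15 normal; order 3: 1/1 normal; order 5: 1/1 normal; order 6: 0/5 normal; order 10: 0/3 normal; order 15: 1/1 normal; order 30: 1/1 normal.
Total normal subgroups: 5.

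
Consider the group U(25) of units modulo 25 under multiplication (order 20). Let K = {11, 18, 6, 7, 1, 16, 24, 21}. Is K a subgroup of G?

No

|K| = 8 does not divide |G| = 20, so by Lagrange K is not a subgroup.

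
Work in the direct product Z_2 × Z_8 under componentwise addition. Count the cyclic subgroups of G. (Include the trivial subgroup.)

A cyclic subgroup of order d is generated by each of its φ(d) elements of order d, so the cyclic subgroups of order d number (#elements of order d)/φ(d).
Cyclic subgroups by order — order 1: 1; order 2: 3; order 4: 2; order 8: 2.
Total: 8.

8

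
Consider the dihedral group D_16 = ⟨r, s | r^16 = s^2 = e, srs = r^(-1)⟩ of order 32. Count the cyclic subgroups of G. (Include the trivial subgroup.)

21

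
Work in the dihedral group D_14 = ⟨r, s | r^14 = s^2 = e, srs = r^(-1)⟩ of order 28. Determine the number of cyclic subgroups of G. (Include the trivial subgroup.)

Each element a generates a cyclic subgroup ⟨a⟩; distinct elements may generate the same one (a cyclic group of order d has φ(d) generators).
Cyclic subgroups by order — order 1: 1; order 2: 15; order 7: 1; order 14: 1.
Total: 18.

18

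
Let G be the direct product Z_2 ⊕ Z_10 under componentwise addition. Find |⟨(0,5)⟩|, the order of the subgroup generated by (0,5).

The order of (0,5) in Z_2 × Z_10 is lcm(ord(0) in Z_2, ord(5) in Z_10).
ord(0) = 1 and ord(5) = 2, so |⟨(0,5)⟩| = lcm(1, 2) = 2.

2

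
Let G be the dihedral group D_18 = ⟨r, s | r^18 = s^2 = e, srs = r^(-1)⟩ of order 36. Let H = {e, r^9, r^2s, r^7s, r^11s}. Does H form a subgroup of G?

No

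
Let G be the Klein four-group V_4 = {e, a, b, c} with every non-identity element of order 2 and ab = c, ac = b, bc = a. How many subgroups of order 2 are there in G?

3

|G| = 4 and 2 | 4, so subgroups of order 2 are possible by Lagrange.
The subgroups of order 2 are: {e, a}; {e, b}; {e, c}.
So G has 3 subgroups of order 2.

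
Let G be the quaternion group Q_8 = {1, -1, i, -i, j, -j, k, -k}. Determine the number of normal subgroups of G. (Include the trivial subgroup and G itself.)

6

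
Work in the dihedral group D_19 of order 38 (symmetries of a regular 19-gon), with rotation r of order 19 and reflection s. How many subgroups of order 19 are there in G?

|G| = 38 and 19 | 38, so subgroups of order 19 are possible by Lagrange.
The subgroups of order 19 are: {e, r, r^2, r^3, r^4, r^5, r^6, r^7, r^8, r^9, r^10, r^11, r^12, r^13, r^14, r^15, r^16, r^17, r^18}.
So G has 1 subgroup of order 19.

1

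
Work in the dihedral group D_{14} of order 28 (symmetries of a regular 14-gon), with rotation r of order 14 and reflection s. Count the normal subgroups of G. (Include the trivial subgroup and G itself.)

G has 28 subgroups. Checking conjugation-invariance by order — order 1: 1/1 normal; order 2: 1/15 normal; order 4: 0/7 normal; order 7: 1/1 normal; order 14: 3/3 normal; order 28: 1/1 normal.
Total normal subgroups: 7.

7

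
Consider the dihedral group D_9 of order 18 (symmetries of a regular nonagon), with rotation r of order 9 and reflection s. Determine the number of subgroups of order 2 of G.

9

|G| = 18 and 2 | 18, so subgroups of order 2 are possible by Lagrange.
The subgroups of order 2 are: {e, r^2s}; {e, r^3s}; {e, r^4s}; {e, r^5s}; … (9 in all).
So G has 9 subgroups of order 2.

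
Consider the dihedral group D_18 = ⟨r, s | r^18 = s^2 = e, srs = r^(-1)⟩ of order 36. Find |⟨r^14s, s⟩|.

18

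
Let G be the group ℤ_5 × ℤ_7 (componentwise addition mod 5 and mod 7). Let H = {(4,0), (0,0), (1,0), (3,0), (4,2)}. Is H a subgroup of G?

No

(4,2) ∈ H but its inverse (1,5) ∉ H, so H is not a subgroup.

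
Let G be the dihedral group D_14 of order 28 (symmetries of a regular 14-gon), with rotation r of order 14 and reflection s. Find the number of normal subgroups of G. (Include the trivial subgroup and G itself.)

G has 28 subgroups. Checking conjugation-invariance by order — order 1: 1/1 normal; order 2: 1/15 normal; order 4: 0/7 normal; order 7: 1/1 normal; order 14: 3/3 normal; order 28: 1/1 normal.
Total normal subgroups: 7.

7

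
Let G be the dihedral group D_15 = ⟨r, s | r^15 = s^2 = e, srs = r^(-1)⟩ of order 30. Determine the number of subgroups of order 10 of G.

|G| = 30 and 10 | 30, so subgroups of order 10 are possible by Lagrange.
The subgroups of order 10 are: {e, r^3, r^6, r^9, r^12, rs, r^4s, r^7s, r^10s, r^13s}; {e, r^3, r^6, r^9, r^12, r^2s, r^5s, r^8s, r^11s, r^14s}; {e, r^3, r^6, r^9, r^12, s, r^3s, r^6s, r^9s, r^12s}.
So G has 3 subgroups of order 10.

3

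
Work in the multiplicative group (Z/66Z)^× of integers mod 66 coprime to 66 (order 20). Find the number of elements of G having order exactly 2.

The elements of order 2 are: 23, 43, 65.
That's 3.

3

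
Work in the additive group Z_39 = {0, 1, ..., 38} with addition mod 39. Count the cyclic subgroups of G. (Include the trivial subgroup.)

4

Group the elements of G by the cyclic subgroup they generate; each cyclic subgroup of order d accounts for φ(d) elements.
Cyclic subgroups by order — order 1: 1; order 3: 1; order 13: 1; order 39: 1.
Total: 4.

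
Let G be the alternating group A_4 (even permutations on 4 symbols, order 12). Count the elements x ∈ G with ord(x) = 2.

3

The elements of order 2 are: (1 2)(3 4), (1 3)(2 4), (1 4)(2 3).
That's 3.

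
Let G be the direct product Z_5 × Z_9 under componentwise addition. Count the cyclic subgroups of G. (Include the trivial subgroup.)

Group the elements of G by the cyclic subgroup they generate; each cyclic subgroup of order d accounts for φ(d) elements.
Cyclic subgroups by order — order 1: 1; order 3: 1; order 5: 1; order 9: 1; order 15: 1; order 45: 1.
Total: 6.

6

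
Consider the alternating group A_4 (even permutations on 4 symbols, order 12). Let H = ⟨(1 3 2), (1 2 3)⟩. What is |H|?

3

|⟨(1 3 2)⟩| = 3 and |⟨(1 2 3)⟩| = 3, so |H| is a multiple of lcm(3, 3) = 3 and divides |G| = 12.
Closing under the operation: H = {e, (1 2 3), (1 3 2)}, so |H| = 3.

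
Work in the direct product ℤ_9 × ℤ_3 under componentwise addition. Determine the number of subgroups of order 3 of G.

|G| = 27 and 3 | 27, so subgroups of order 3 are possible by Lagrange.
The subgroups of order 3 are: {(0,0), (0,1), (0,2)}; {(0,0), (3,0), (6,0)}; {(0,0), (3,1), (6,2)}; {(0,0), (3,2), (6,1)}.
So G has 4 subgroups of order 3.

4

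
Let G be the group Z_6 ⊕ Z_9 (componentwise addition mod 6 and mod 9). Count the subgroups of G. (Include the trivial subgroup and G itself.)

|G| = 54, so by Lagrange every subgroup order divides 54. Divisors: 1, 2, 3, 6, 9, 18, 27, 54.
Subgroups by order — order 1: 1; order 2: 1; order 3: 4; order 6: 4; order 9: 4; order 18: 4; order 27: 1; order 54: 1.
Total: 1 + 1 + 4 + 4 + 4 + 4 + 1 + 1 = 20.

20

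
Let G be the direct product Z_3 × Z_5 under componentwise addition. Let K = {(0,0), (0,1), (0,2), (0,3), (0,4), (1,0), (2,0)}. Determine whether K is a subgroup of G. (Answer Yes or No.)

|K| = 7 does not divide |G| = 15, so by Lagrange K is not a subgroup.

No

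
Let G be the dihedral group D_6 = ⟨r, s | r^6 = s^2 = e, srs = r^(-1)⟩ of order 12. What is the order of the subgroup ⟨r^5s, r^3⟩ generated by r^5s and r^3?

4

|⟨r^5s⟩| = 2 and |⟨r^3⟩| = 2, so |H| is a multiple of lcm(2, 2) = 2 and divides |G| = 12.
Closing under the operation: H = {e, r^3, r^2s, r^5s}, so |H| = 4.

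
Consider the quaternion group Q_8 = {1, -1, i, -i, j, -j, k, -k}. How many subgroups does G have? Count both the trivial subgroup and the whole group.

6

|G| = 8, so by Lagrange every subgroup order divides 8. Divisors: 1, 2, 4, 8.
Subgroups by order — order 1: 1; order 2: 1; order 4: 3; order 8: 1.
Total: 1 + 1 + 3 + 1 = 6.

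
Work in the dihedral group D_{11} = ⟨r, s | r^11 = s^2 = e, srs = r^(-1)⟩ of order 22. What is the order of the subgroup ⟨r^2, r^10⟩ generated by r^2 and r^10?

|⟨r^2⟩| = 11 and |⟨r^10⟩| = 11, so |H| is a multiple of lcm(11, 11) = 11 and divides |G| = 22.
Closing under the operation: H = {e, r, r^2, r^3, r^4, r^5, r^6, r^7, r^8, r^9, r^10}, so |H| = 11.

11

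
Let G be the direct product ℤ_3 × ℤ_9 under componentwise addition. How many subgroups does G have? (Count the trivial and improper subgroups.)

|G| = 27, so by Lagrange every subgroup order divides 27. Divisors: 1, 3, 9, 27.
Subgroups by order — order 1: 1; order 3: 4; order 9: 4; order 27: 1.
Total: 1 + 4 + 4 + 1 = 10.

10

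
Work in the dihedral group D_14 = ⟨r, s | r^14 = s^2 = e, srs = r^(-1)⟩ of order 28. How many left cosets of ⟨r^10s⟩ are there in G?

14

|⟨r^10s⟩| = 2 and |G| = 28.
By Lagrange, [G : H] = |G|/|H| = 28/2 = 14.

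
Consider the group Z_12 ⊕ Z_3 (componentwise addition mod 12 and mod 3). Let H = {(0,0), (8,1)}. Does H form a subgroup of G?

No

(8,1) ∈ H but its inverse (4,2) ∉ H, so H is not a subgroup.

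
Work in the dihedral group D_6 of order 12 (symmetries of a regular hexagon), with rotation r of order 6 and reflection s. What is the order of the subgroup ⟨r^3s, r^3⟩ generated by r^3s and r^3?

4

|⟨r^3s⟩| = 2 and |⟨r^3⟩| = 2, so |H| is a multiple of lcm(2, 2) = 2 and divides |G| = 12.
Closing under the operation: H = {e, r^3, s, r^3s}, so |H| = 4.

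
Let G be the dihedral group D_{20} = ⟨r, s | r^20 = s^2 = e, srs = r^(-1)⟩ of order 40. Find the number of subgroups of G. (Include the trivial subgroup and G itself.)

48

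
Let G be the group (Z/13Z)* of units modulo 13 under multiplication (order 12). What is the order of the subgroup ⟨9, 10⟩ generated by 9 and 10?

|⟨9⟩| = 3 and |⟨10⟩| = 6, so |H| is a multiple of lcm(3, 6) = 6 and divides |G| = 12.
Closing under the operation: H = {1, 3, 4, 9, 10, 12}, so |H| = 6.

6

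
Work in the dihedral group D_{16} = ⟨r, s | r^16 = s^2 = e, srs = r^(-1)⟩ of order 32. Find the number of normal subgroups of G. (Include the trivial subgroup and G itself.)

G has 36 subgroups. Checking conjugation-invariance by order — order 1: 1/1 normal; order 2: 1/17 normal; order 4: 1/9 normal; order 8: 1/5 normal; order 16: 3/3 normal; order 32: 1/1 normal.
Total normal subgroups: 8.

8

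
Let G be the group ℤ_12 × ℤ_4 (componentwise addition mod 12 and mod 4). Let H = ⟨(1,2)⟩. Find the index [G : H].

|⟨(1,2)⟩| = 12 and |G| = 48.
By Lagrange, [G : H] = |G|/|H| = 48/12 = 4.

4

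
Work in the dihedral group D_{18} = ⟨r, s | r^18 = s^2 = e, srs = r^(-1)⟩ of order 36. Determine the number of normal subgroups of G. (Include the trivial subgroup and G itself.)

9

G has 45 subgroups. Checking conjugation-invariance by order — order 1: 1/1 normal; order 2: 1/19 normal; order 3: 1/1 normal; order 4: 0/9 normal; order 6: 1/7 normal; order 9: 1/1 normal; order 12: 0/3 normal; order 18: 3/3 normal; order 36: 1/1 normal.
Total normal subgroups: 9.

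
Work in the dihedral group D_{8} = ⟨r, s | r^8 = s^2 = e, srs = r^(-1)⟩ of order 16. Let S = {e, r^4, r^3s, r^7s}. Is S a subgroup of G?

Yes

|S| = 4 divides |G| = 16, consistent with Lagrange.
S contains the identity, every element's inverse is in S, and S is closed under ·: it is a subgroup.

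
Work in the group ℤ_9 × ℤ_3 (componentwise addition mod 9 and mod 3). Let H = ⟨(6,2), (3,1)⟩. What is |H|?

3

|⟨(6,2)⟩| = 3 and |⟨(3,1)⟩| = 3, so |H| is a multiple of lcm(3, 3) = 3 and divides |G| = 27.
Closing under the operation: H = {(0,0), (3,1), (6,2)}, so |H| = 3.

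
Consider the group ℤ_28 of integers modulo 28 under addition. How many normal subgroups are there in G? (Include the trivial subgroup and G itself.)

6

G is abelian, so every subgroup is normal.
G has 6 subgroups in total, hence 6 normal subgroups.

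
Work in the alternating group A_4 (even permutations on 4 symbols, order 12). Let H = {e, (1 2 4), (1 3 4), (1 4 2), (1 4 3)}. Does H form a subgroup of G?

No

|H| = 5 does not divide |G| = 12, so by Lagrange H is not a subgroup.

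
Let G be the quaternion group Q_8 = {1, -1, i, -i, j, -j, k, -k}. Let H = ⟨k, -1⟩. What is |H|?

|⟨k⟩| = 4 and |⟨-1⟩| = 2, so |H| is a multiple of lcm(4, 2) = 4 and divides |G| = 8.
Closing under the operation: H = {1, -1, k, -k}, so |H| = 4.

4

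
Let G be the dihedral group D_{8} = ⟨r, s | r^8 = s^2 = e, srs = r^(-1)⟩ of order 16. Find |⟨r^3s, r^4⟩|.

4

|⟨r^3s⟩| = 2 and |⟨r^4⟩| = 2, so |H| is a multiple of lcm(2, 2) = 2 and divides |G| = 16.
Closing under the operation: H = {e, r^4, r^3s, r^7s}, so |H| = 4.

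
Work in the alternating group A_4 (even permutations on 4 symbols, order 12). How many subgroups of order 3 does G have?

4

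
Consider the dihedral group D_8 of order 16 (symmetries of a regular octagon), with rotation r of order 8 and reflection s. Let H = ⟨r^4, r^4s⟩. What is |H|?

4

|⟨r^4⟩| = 2 and |⟨r^4s⟩| = 2, so |H| is a multiple of lcm(2, 2) = 2 and divides |G| = 16.
Closing under the operation: H = {e, r^4, s, r^4s}, so |H| = 4.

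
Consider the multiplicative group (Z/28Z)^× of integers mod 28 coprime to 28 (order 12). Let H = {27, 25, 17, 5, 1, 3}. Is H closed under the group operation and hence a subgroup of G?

No

3 ∈ H but its inverse 19 ∉ H, so H is not a subgroup.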